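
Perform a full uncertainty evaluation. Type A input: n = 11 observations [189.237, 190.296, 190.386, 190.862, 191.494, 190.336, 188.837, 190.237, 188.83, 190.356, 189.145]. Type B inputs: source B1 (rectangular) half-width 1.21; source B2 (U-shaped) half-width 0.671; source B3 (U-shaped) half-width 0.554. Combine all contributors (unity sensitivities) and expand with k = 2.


mean = (189.237 + 190.296 + 190.386 + 190.862 + 191.494 + 190.336 + 188.837 + 190.237 + 188.83 + 190.356 + 189.145) / 11 = 190.0014545
s = sqrt(sum((x - mean)^2)/(n-1)) = 0.86845453
u_A = s / sqrt(n) = 0.86845453 / sqrt(11) = 0.26184889
u_B1 = 1.21 / sqrt(3) = 0.69859383
u_B2 = 0.671 / sqrt(2) = 0.47446865
u_B3 = 0.554 / sqrt(2) = 0.39173716
uc = sqrt(0.26184889^2 + 0.69859383^2 + 0.47446865^2 + 0.39173716^2) = 0.96704534
U = k * uc = 2 * 0.96704534
U = 1.9341

1.9341


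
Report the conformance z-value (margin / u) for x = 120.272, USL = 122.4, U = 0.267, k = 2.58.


u = U / k = 0.267 / 2.58 = 0.10348837
margin = |USL - x| = |122.4 - 120.272| = 2.128
z = margin / u = 2.128 / 0.10348837
z = 20.5627

20.5627


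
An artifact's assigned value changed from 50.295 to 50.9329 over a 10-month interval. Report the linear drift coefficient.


rate = (v2 - v1) / months
= (50.9329 - 50.295) / 10
= 0.6379 / 10
= 0.0638

0.0638


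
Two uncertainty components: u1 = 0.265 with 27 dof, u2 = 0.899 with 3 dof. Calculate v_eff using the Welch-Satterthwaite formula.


uc = sqrt(u1^2 + u2^2) = sqrt(0.265^2 + 0.899^2) = 0.93724383
v_eff = uc^4 / (u1^4/v1 + u2^4/v2)
= 0.93724383^4 / (0.265^4/27 + 0.899^4/3)
= 0.77163223 / 0.21791227
v_eff = 3.5410

3.5410


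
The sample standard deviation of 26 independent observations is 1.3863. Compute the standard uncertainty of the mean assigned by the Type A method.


u_A = s / sqrt(n)
u_A = 1.3863 / sqrt(26)
u_A = 1.3863 / 5.0990195
u_A = 0.2719

0.2719


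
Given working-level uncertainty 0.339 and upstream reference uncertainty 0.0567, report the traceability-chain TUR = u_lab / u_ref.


TUR = u_lab / u_ref
= 0.339 / 0.0567
= 5.9788

5.9788


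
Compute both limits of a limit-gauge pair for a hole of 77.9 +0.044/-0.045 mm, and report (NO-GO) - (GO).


GO = nominal - lower_tol (smallest hole = maximum material condition)
GO = 77.9 - 0.045 = 77.855
NO-GO = nominal + upper_tol (largest hole = least material condition)
NO-GO = 77.9 + 0.044 = 77.944
spread = NO-GO - GO = 77.944 - 77.855 = 0.0890

0.0890


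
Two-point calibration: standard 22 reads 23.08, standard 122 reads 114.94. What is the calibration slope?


slope = (y2 - y1) / (x2 - x1)
= (114.94 - 23.08) / (122 - 22)
= 91.8600 / 100
= 0.9186

0.9186


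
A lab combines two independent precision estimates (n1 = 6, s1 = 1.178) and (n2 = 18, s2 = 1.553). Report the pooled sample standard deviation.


s_p = sqrt(((n1-1)*s1^2 + (n2-1)*s2^2) / (n1+n2-2))
numerator = (6-1)*1.178^2 + (18-1)*1.553^2 = 6.93842 + 41.000753 = 47.939173
denominator = 6 + 18 - 2 = 22
s_p^2 = 47.939173 / 22 = 2.1790533
s_p = sqrt(2.1790533) = 1.4762

1.4762


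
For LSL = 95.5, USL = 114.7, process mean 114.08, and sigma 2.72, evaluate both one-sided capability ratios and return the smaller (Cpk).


Cpu = (USL - mean) / (3*sigma) = (114.7 - 114.08) / (3*2.72) = 0.0760
Cpl = (mean - LSL) / (3*sigma) = (114.08 - 95.5) / (3*2.72) = 2.2770
Cpk = min(Cpu, Cpl) = 0.0760

0.0760


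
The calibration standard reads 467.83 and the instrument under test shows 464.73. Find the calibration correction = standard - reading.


Correction = standard - reading
= 467.83 - 464.73
= 3.1000

3.1000


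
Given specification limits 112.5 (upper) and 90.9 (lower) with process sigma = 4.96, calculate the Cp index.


Cp = (USL - LSL) / (6 * sigma)
= (112.5 - 90.9) / (6 * 4.96)
= 21.6000 / 29.7600
= 0.7258

0.7258


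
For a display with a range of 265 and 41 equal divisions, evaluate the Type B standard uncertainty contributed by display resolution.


resolution = range / divisions
resolution = 265 / 41 = 6.4634146
u_res = resolution / (2*sqrt(3))
u_res = 6.4634146 / 3.4641016
u_res = 1.8658

1.8658


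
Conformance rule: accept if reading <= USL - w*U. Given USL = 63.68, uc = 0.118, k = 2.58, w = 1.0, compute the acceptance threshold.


U = k * uc = 2.58 * 0.118 = 0.30444
guard band g = w * U = 1.0 * 0.30444 = 0.30444
AL = USL - g = 63.68 - 0.30444
AL = 63.3756

63.3756


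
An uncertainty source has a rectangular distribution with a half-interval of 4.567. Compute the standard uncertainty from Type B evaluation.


u_B = half_width / sqrt(3)
u_B = 4.567 / 1.7320508
u_B = 2.6368

2.6368


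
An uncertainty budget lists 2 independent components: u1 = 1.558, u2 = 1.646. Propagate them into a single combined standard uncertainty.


uc = sqrt(1.558^2 + 1.646^2)
uc = sqrt(5.13668)
uc = 2.2664

2.2664


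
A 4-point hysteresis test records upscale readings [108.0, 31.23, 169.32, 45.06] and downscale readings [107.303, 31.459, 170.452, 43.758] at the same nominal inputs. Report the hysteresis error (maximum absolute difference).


|108.0 - 107.303| = 0.6970
|31.23 - 31.459| = 0.2290
|169.32 - 170.452| = 1.1320
|45.06 - 43.758| = 1.3020
hysteresis = max(diffs) = 1.3020

1.3020


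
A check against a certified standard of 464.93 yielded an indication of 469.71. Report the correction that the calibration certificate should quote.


Correction = standard - reading
= 464.93 - 469.71
= -4.7800

-4.7800


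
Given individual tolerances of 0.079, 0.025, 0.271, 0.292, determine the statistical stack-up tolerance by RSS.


RSS = sqrt(0.079^2 + 0.025^2 + 0.271^2 + 0.292^2)
= sqrt(0.165571)
= 0.4069

0.4069


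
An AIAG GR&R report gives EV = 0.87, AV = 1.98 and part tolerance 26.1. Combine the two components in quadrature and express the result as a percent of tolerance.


GRR = sqrt(EV^2 + AV^2) = sqrt(0.87^2 + 1.98^2) = 2.1627066
%GRR = GRR / tol * 100 = 2.1627066 / 26.1 * 100
%GRR = 8.2862

8.2862


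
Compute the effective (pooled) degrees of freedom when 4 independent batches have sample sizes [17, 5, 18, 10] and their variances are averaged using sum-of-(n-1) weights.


nu = sum_i (n_i - 1)
nu = ((17 - 1) + (5 - 1) + (18 - 1) + (10 - 1))
nu = 16 + 4 + 17 + 9
nu = 46

46


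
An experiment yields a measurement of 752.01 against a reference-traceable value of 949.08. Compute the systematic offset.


Systematic error = measured - true
= 752.01 - 949.08
= -197.0700

-197.0700


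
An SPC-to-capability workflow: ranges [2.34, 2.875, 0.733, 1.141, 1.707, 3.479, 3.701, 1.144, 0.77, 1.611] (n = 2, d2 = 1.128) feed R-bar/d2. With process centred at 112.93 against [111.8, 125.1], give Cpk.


R_bar = (2.34 + 2.875 + 0.733 + 1.141 + 1.707 + 3.479 + 3.701 + 1.144 + 0.77 + 1.611) / 10 = 1.9501
sigma = R_bar / d2 = 1.9501 / 1.128 = 1.7288121
Cp = (USL - LSL)/(6*sigma) = (125.1 - 111.8)/(6*1.7288121) = 1.2822
Cpu = (125.1 - 112.93)/(3*1.7288121) = 2.3465
Cpl = (112.93 - 111.8)/(3*1.7288121) = 0.2179
Cpk = min(Cpu, Cpl) = 0.2179

0.2179


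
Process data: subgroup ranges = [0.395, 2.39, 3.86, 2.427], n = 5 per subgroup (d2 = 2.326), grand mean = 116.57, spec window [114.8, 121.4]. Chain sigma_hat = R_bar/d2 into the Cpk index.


R_bar = (0.395 + 2.39 + 3.86 + 2.427) / 4 = 2.268
sigma = R_bar / d2 = 2.268 / 2.326 = 0.97506449
Cp = (USL - LSL)/(6*sigma) = (121.4 - 114.8)/(6*0.97506449) = 1.1281
Cpu = (121.4 - 116.57)/(3*0.97506449) = 1.6512
Cpl = (116.57 - 114.8)/(3*0.97506449) = 0.6051
Cpk = min(Cpu, Cpl) = 0.6051

0.6051


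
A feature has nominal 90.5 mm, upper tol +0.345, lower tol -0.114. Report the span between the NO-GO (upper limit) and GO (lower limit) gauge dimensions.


GO = nominal - lower_tol (smallest hole = maximum material condition)
GO = 90.5 - 0.114 = 90.386
NO-GO = nominal + upper_tol (largest hole = least material condition)
NO-GO = 90.5 + 0.345 = 90.845
spread = NO-GO - GO = 90.845 - 90.386 = 0.4590

0.4590


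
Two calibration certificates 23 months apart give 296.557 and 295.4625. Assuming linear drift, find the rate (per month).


rate = (v2 - v1) / months
= (295.4625 - 296.557) / 23
= -1.0945 / 23
= -0.0476

-0.0476


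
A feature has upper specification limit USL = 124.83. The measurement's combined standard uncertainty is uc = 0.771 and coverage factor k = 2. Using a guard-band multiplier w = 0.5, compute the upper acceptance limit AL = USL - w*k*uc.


U = k * uc = 2 * 0.771 = 1.542
guard band g = w * U = 0.5 * 1.542 = 0.771
AL = USL - g = 124.83 - 0.771
AL = 124.0590

124.0590


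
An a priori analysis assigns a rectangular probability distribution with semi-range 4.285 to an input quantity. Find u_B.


u_B = half_width / sqrt(3)
u_B = 4.285 / 1.7320508
u_B = 2.4739

2.4739


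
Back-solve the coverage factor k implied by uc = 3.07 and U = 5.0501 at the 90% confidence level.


k = U / uc
k = 5.0501 / 3.07
k = 1.645

1.645


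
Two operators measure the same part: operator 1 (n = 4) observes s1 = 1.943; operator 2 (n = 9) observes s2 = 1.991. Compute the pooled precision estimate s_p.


s_p = sqrt(((n1-1)*s1^2 + (n2-1)*s2^2) / (n1+n2-2))
numerator = (4-1)*1.943^2 + (9-1)*1.991^2 = 11.325747 + 31.712648 = 43.038395
denominator = 4 + 9 - 2 = 11
s_p^2 = 43.038395 / 11 = 3.9125814
s_p = sqrt(3.9125814) = 1.9780

1.9780


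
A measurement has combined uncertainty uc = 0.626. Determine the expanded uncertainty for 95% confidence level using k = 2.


U = k * uc
U = 2 * 0.626
U = 1.2520

1.2520


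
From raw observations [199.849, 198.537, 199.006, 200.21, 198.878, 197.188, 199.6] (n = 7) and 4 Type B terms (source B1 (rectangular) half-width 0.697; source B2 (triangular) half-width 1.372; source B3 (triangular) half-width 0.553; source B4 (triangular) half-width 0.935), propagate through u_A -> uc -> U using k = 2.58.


mean = (199.849 + 198.537 + 199.006 + 200.21 + 198.878 + 197.188 + 199.6) / 7 = 199.0382857
s = sqrt(sum((x - mean)^2)/(n-1)) = 1.0039317
u_A = s / sqrt(n) = 1.0039317 / sqrt(7) = 0.37945052
u_B1 = 0.697 / sqrt(3) = 0.40241314
u_B2 = 1.372 / sqrt(6) = 0.56011665
u_B3 = 0.553 / sqrt(6) = 0.2257613
u_B4 = 0.935 / sqrt(6) = 0.38171215
uc = sqrt(0.37945052^2 + 0.40241314^2 + 0.56011665^2 + 0.2257613^2 + 0.38171215^2) = 0.90350541
U = k * uc = 2.58 * 0.90350541
U = 2.3310

2.3310


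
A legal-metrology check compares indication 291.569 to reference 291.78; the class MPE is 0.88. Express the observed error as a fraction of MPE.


e = indication - reference = 291.569 - 291.78 = -0.2110
|e| = 0.2110
ratio = |e| / MPE = 0.2110 / 0.88
ratio = 0.2398

0.2398


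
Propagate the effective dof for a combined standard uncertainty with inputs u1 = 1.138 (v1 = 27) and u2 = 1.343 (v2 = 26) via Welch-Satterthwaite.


uc = sqrt(u1^2 + u2^2) = sqrt(1.138^2 + 1.343^2) = 1.7603105
v_eff = uc^4 / (u1^4/v1 + u2^4/v2)
= 1.7603105^4 / (1.138^4/27 + 1.343^4/26)
= 9.6018987 / 0.1872374
v_eff = 51.2819

51.2819


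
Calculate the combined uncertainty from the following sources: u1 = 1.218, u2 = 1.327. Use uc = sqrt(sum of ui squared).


uc = sqrt(1.218^2 + 1.327^2)
uc = sqrt(3.244453)
uc = 1.8012

1.8012


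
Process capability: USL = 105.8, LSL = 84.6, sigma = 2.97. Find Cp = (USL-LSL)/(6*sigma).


Cp = (USL - LSL) / (6 * sigma)
= (105.8 - 84.6) / (6 * 2.97)
= 21.2000 / 17.8200
= 1.1897

1.1897


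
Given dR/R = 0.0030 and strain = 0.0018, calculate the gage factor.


GF = (dR/R) / epsilon
= 0.0030 / 0.0018
= 1.6667

1.6667


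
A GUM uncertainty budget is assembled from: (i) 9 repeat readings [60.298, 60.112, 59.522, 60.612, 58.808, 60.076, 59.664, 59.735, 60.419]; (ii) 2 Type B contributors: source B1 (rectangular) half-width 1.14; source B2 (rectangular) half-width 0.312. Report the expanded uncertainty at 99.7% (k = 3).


mean = (60.298 + 60.112 + 59.522 + 60.612 + 58.808 + 60.076 + 59.664 + 59.735 + 60.419) / 9 = 59.91622222
s = sqrt(sum((x - mean)^2)/(n-1)) = 0.5507415
u_A = s / sqrt(n) = 0.5507415 / sqrt(9) = 0.1835805
u_B1 = 1.14 / sqrt(3) = 0.65817931
u_B2 = 0.312 / sqrt(3) = 0.18013328
uc = sqrt(0.1835805^2 + 0.65817931^2 + 0.18013328^2) = 0.70664687
U = k * uc = 3 * 0.70664687
U = 2.1199

2.1199


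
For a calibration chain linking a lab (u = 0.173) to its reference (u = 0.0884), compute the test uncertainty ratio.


TUR = u_lab / u_ref
= 0.173 / 0.0884
= 1.9570

1.9570


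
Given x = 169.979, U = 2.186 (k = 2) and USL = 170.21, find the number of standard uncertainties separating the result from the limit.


u = U / k = 2.186 / 2 = 1.093
margin = |USL - x| = |170.21 - 169.979| = 0.231
z = margin / u = 0.231 / 1.093
z = 0.2113

0.2113


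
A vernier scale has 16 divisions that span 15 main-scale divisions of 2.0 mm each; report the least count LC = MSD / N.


LC = MSD / n_div
= 2.0 / 16
= 0.1250

0.1250


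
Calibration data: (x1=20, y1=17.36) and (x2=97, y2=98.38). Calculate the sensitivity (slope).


slope = (y2 - y1) / (x2 - x1)
= (98.38 - 17.36) / (97 - 20)
= 81.0200 / 77
= 1.0522

1.0522


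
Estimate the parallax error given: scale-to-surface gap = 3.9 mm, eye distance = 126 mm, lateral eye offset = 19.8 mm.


error = h * offset / d
= 3.9 * 19.8 / 126
= 0.6129

0.6129


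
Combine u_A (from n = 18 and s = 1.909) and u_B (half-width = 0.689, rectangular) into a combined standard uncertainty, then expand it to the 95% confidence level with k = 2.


u_A = s / sqrt(n) = 1.909 / sqrt(18) = 0.44995562
u_B = half_width / sqrt(3) = 0.689 / sqrt(3) = 0.39779434
uc = sqrt(u_A^2 + u_B^2) = sqrt(0.44995562^2 + 0.39779434^2) = 0.60058338
U = k * uc = 2 * 0.60058338
U = 1.2012

1.2012


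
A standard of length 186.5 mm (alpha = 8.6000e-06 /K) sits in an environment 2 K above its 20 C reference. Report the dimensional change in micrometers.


dL = L * alpha * dT
= 186.5 * 8.6000e-06 * 2
= 0.0032078 mm
dL_um = 0.0032078 * 1000 = 3.2078 um

3.2078


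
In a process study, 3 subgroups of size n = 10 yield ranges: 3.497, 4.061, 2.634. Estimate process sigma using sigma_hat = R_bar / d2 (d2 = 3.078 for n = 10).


R_bar = (3.497 + 4.061 + 2.634) / 3
R_bar = 10.192 / 3 = 3.3973333
sigma_hat = R_bar / d2 = 3.3973333 / 3.078 = 1.1037

1.1037


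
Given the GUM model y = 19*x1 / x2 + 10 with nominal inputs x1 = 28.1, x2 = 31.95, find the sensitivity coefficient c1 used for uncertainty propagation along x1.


y = 19*x1 / x2 + 10
dy/dx1 = 19/x2
Evaluate at x2 = 31.95: c1 = 19 / 31.95
c1 = 0.5947

0.5947


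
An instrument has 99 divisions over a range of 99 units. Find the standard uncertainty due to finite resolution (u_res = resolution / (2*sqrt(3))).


resolution = range / divisions
resolution = 99 / 99 = 1
u_res = resolution / (2*sqrt(3))
u_res = 1 / 3.4641016
u_res = 0.2887

0.2887


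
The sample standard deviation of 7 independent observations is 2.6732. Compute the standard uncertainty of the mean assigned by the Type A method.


u_A = s / sqrt(n)
u_A = 2.6732 / sqrt(7)
u_A = 2.6732 / 2.6457513
u_A = 1.0104

1.0104


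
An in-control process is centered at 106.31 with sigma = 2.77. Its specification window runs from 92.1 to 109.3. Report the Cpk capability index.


Cpu = (USL - mean) / (3*sigma) = (109.3 - 106.31) / (3*2.77) = 0.3598
Cpl = (mean - LSL) / (3*sigma) = (106.31 - 92.1) / (3*2.77) = 1.7100
Cpk = min(Cpu, Cpl) = 0.3598

0.3598


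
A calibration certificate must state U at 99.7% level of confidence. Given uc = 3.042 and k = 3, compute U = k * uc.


U = k * uc
U = 3 * 3.042
U = 9.1260

9.1260


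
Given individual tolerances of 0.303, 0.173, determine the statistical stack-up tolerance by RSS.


RSS = sqrt(0.303^2 + 0.173^2)
= sqrt(0.121738)
= 0.3489

0.3489


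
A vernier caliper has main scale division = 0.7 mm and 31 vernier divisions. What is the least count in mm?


LC = MSD / n_div
= 0.7 / 31
= 0.0226

0.0226


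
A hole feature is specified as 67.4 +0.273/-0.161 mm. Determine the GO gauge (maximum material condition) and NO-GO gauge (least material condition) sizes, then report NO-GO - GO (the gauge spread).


GO = nominal - lower_tol (smallest hole = maximum material condition)
GO = 67.4 - 0.161 = 67.239
NO-GO = nominal + upper_tol (largest hole = least material condition)
NO-GO = 67.4 + 0.273 = 67.673
spread = NO-GO - GO = 67.673 - 67.239 = 0.4340

0.4340


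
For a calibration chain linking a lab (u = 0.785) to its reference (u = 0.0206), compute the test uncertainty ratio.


TUR = u_lab / u_ref
= 0.785 / 0.0206
= 38.1068

38.1068


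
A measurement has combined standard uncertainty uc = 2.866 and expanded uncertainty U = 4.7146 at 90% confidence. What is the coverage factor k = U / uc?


k = U / uc
k = 4.7146 / 2.866
k = 1.645

1.645


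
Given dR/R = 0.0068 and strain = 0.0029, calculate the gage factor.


GF = (dR/R) / epsilon
= 0.0068 / 0.0029
= 2.3448

2.3448


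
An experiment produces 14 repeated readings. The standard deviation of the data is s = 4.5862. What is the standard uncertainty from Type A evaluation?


u_A = s / sqrt(n)
u_A = 4.5862 / sqrt(14)
u_A = 4.5862 / 3.7416574
u_A = 1.2257

1.2257


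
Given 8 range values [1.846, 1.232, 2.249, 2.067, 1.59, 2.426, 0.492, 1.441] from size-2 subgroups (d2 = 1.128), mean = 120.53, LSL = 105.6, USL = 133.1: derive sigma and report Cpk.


R_bar = (1.846 + 1.232 + 2.249 + 2.067 + 1.59 + 2.426 + 0.492 + 1.441) / 8 = 1.667875
sigma = R_bar / d2 = 1.667875 / 1.128 = 1.4786126
Cp = (USL - LSL)/(6*sigma) = (133.1 - 105.6)/(6*1.4786126) = 3.0998
Cpu = (133.1 - 120.53)/(3*1.4786126) = 2.8337
Cpl = (120.53 - 105.6)/(3*1.4786126) = 3.3658
Cpk = min(Cpu, Cpl) = 2.8337

2.8337


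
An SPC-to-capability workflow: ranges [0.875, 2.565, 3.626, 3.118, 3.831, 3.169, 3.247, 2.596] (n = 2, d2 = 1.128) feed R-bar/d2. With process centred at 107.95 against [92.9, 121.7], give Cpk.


R_bar = (0.875 + 2.565 + 3.626 + 3.118 + 3.831 + 3.169 + 3.247 + 2.596) / 8 = 2.878375
sigma = R_bar / d2 = 2.878375 / 1.128 = 2.5517509
Cp = (USL - LSL)/(6*sigma) = (121.7 - 92.9)/(6*2.5517509) = 1.8811
Cpu = (121.7 - 107.95)/(3*2.5517509) = 1.7962
Cpl = (107.95 - 92.9)/(3*2.5517509) = 1.9660
Cpk = min(Cpu, Cpl) = 1.7962

1.7962


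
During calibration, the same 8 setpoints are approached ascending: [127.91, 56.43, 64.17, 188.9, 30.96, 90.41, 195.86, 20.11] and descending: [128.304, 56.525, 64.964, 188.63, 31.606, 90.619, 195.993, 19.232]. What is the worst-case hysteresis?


|127.91 - 128.304| = 0.3940
|56.43 - 56.525| = 0.0950
|64.17 - 64.964| = 0.7940
|188.9 - 188.63| = 0.2700
|30.96 - 31.606| = 0.6460
|90.41 - 90.619| = 0.2090
|195.86 - 195.993| = 0.1330
|20.11 - 19.232| = 0.8780
hysteresis = max(diffs) = 0.8780

0.8780


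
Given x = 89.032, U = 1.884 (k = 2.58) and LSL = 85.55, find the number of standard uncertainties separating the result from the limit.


u = U / k = 1.884 / 2.58 = 0.73023256
margin = |LSL - x| = |85.55 - 89.032| = 3.482
z = margin / u = 3.482 / 0.73023256
z = 4.7683

4.7683


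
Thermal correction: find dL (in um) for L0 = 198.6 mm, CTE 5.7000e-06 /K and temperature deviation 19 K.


dL = L * alpha * dT
= 198.6 * 5.7000e-06 * 19
= 0.0215084 mm
dL_um = 0.0215084 * 1000 = 21.5084 um

21.5084


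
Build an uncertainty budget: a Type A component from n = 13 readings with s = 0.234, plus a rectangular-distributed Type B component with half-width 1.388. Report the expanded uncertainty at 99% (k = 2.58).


u_A = s / sqrt(n) = 0.234 / sqrt(13) = 0.064899923
u_B = half_width / sqrt(3) = 1.388 / sqrt(3) = 0.80136217
uc = sqrt(u_A^2 + u_B^2) = sqrt(0.064899923^2 + 0.80136217^2) = 0.8039859
U = k * uc = 2.58 * 0.8039859
U = 2.0743

2.0743


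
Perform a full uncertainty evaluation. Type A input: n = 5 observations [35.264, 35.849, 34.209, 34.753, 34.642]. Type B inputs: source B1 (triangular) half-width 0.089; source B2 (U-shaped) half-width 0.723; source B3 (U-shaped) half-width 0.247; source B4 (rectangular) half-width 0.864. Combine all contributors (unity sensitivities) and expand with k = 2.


mean = (35.264 + 35.849 + 34.209 + 34.753 + 34.642) / 5 = 34.9434
s = sqrt(sum((x - mean)^2)/(n-1)) = 0.6303438
u_A = s / sqrt(n) = 0.6303438 / sqrt(5) = 0.28189832
u_B1 = 0.089 / sqrt(6) = 0.036334098
u_B2 = 0.723 / sqrt(2) = 0.5112382
u_B3 = 0.247 / sqrt(2) = 0.17465537
u_B4 = 0.864 / sqrt(3) = 0.49883063
uc = sqrt(0.28189832^2 + 0.036334098^2 + 0.5112382^2 + 0.17465537^2 + 0.49883063^2) = 0.78834499
U = k * uc = 2 * 0.78834499
U = 1.5767

1.5767


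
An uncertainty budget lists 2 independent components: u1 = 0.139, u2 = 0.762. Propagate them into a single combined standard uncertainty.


uc = sqrt(0.139^2 + 0.762^2)
uc = sqrt(0.599965)
uc = 0.7746

0.7746


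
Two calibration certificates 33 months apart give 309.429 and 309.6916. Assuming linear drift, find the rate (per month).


rate = (v2 - v1) / months
= (309.6916 - 309.429) / 33
= 0.2626 / 33
= 0.0080

0.0080


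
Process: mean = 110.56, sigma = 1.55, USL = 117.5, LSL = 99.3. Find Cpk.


Cpu = (USL - mean) / (3*sigma) = (117.5 - 110.56) / (3*1.55) = 1.4925
Cpl = (mean - LSL) / (3*sigma) = (110.56 - 99.3) / (3*1.55) = 2.4215
Cpk = min(Cpu, Cpl) = 1.4925

1.4925


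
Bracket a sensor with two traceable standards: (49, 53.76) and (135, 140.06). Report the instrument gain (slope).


slope = (y2 - y1) / (x2 - x1)
= (140.06 - 53.76) / (135 - 49)
= 86.3000 / 86
= 1.0035

1.0035


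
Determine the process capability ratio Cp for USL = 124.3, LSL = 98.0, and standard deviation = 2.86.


Cp = (USL - LSL) / (6 * sigma)
= (124.3 - 98.0) / (6 * 2.86)
= 26.3000 / 17.1600
= 1.5326

1.5326


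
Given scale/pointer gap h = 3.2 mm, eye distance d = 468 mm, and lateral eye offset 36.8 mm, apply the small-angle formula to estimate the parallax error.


error = h * offset / d
= 3.2 * 36.8 / 468
= 0.2516

0.2516


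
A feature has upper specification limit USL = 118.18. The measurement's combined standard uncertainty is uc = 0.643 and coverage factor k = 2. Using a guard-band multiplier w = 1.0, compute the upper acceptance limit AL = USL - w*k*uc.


U = k * uc = 2 * 0.643 = 1.286
guard band g = w * U = 1.0 * 1.286 = 1.286
AL = USL - g = 118.18 - 1.286
AL = 116.8940

116.8940


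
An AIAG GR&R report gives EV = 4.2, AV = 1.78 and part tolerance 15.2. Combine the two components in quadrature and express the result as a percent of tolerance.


GRR = sqrt(EV^2 + AV^2) = sqrt(4.2^2 + 1.78^2) = 4.5616225
%GRR = GRR / tol * 100 = 4.5616225 / 15.2 * 100
%GRR = 30.0107

30.0107


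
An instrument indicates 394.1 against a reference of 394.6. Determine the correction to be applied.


Correction = standard - reading
= 394.6 - 394.1
= 0.5000

0.5000


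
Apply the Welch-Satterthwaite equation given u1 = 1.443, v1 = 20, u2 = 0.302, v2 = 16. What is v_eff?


uc = sqrt(u1^2 + u2^2) = sqrt(1.443^2 + 0.302^2) = 1.4742635
v_eff = uc^4 / (u1^4/v1 + u2^4/v2)
= 1.4742635^4 / (1.443^4/20 + 0.302^4/16)
= 4.7238974 / 0.21730793
v_eff = 21.7383

21.7383


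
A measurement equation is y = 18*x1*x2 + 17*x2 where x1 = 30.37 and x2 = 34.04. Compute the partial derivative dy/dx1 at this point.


y = 18*x1*x2 + 17*x2
dy/dx1 = 18*x2
Evaluate at x2 = 34.04: c1 = 18 * 34.04
c1 = 612.7200

612.7200


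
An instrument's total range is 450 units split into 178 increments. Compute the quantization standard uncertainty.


resolution = range / divisions
resolution = 450 / 178 = 2.5280899
u_res = resolution / (2*sqrt(3))
u_res = 2.5280899 / 3.4641016
u_res = 0.7298

0.7298


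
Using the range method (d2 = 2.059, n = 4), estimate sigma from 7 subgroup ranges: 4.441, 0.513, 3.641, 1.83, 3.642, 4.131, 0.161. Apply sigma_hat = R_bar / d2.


R_bar = (4.441 + 0.513 + 3.641 + 1.83 + 3.642 + 4.131 + 0.161) / 7
R_bar = 18.359 / 7 = 2.6227143
sigma_hat = R_bar / d2 = 2.6227143 / 2.059 = 1.2738

1.2738


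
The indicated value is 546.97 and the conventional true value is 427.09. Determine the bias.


Systematic error = measured - true
= 546.97 - 427.09
= 119.8800

119.8800


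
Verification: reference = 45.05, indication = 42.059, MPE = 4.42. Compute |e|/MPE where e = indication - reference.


e = indication - reference = 42.059 - 45.05 = -2.9910
|e| = 2.9910
ratio = |e| / MPE = 2.9910 / 4.42
ratio = 0.6767

0.6767


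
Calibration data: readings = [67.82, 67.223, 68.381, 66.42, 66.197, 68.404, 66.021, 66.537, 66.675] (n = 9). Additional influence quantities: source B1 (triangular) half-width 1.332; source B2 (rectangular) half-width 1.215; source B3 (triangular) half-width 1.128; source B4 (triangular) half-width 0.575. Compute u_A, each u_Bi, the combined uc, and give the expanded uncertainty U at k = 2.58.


mean = (67.82 + 67.223 + 68.381 + 66.42 + 66.197 + 68.404 + 66.021 + 66.537 + 66.675) / 9 = 67.07533333
s = sqrt(sum((x - mean)^2)/(n-1)) = 0.92256937
u_A = s / sqrt(n) = 0.92256937 / sqrt(9) = 0.30752312
u_B1 = 1.332 / sqrt(6) = 0.54378672
u_B2 = 1.215 / sqrt(3) = 0.70148058
u_B3 = 1.128 / sqrt(6) = 0.46050407
u_B4 = 0.575 / sqrt(6) = 0.23474277
uc = sqrt(0.30752312^2 + 0.54378672^2 + 0.70148058^2 + 0.46050407^2 + 0.23474277^2) = 1.0721556
U = k * uc = 2.58 * 1.0721556
U = 2.7662

2.7662


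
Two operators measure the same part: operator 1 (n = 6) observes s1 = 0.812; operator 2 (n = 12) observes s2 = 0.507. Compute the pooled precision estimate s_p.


s_p = sqrt(((n1-1)*s1^2 + (n2-1)*s2^2) / (n1+n2-2))
numerator = (6-1)*0.812^2 + (12-1)*0.507^2 = 3.29672 + 2.827539 = 6.124259
denominator = 6 + 12 - 2 = 16
s_p^2 = 6.124259 / 16 = 0.38276619
s_p = sqrt(0.38276619) = 0.6187

0.6187


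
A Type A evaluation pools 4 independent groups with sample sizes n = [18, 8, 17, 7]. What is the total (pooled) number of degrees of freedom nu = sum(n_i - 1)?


nu = sum_i (n_i - 1)
nu = ((18 - 1) + (8 - 1) + (17 - 1) + (7 - 1))
nu = 17 + 7 + 16 + 6
nu = 46

46


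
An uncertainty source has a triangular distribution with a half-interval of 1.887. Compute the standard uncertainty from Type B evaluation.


u_B = half_width / sqrt(6)
u_B = 1.887 / 2.4494897
u_B = 0.7704

0.7704


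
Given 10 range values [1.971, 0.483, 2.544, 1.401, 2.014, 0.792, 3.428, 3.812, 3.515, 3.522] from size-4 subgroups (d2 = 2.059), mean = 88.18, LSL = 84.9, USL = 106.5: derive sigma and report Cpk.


R_bar = (1.971 + 0.483 + 2.544 + 1.401 + 2.014 + 0.792 + 3.428 + 3.812 + 3.515 + 3.522) / 10 = 2.3482
sigma = R_bar / d2 = 2.3482 / 2.059 = 1.1404565
Cp = (USL - LSL)/(6*sigma) = (106.5 - 84.9)/(6*1.1404565) = 3.1566
Cpu = (106.5 - 88.18)/(3*1.1404565) = 5.3546
Cpl = (88.18 - 84.9)/(3*1.1404565) = 0.9587
Cpk = min(Cpu, Cpl) = 0.9587

0.9587


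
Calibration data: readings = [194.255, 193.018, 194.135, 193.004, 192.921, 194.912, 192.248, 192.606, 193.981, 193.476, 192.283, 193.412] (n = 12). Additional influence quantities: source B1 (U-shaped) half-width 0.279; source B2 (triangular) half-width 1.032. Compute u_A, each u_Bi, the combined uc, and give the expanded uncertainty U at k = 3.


mean = (194.255 + 193.018 + 194.135 + 193.004 + 192.921 + 194.912 + 192.248 + 192.606 + 193.981 + 193.476 + 192.283 + 193.412) / 12 = 193.35425
s = sqrt(sum((x - mean)^2)/(n-1)) = 0.83192921
u_A = s / sqrt(n) = 0.83192921 / sqrt(12) = 0.24015728
u_B1 = 0.279 / sqrt(2) = 0.19728279
u_B2 = 1.032 / sqrt(6) = 0.42131224
uc = sqrt(0.24015728^2 + 0.19728279^2 + 0.42131224^2) = 0.52354563
U = k * uc = 3 * 0.52354563
U = 1.5706

1.5706


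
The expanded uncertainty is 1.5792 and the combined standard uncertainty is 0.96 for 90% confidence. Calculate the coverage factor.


k = U / uc
k = 1.5792 / 0.96
k = 1.645

1.645


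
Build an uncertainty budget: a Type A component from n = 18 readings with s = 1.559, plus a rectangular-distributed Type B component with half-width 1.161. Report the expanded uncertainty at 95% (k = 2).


u_A = s / sqrt(n) = 1.559 / sqrt(18) = 0.36745982
u_B = half_width / sqrt(3) = 1.161 / sqrt(3) = 0.67030366
uc = sqrt(u_A^2 + u_B^2) = sqrt(0.36745982^2 + 0.67030366^2) = 0.76441724
U = k * uc = 2 * 0.76441724
U = 1.5288

1.5288


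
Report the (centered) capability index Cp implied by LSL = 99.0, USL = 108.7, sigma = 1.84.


Cp = (USL - LSL) / (6 * sigma)
= (108.7 - 99.0) / (6 * 1.84)
= 9.7000 / 11.0400
= 0.8786

0.8786


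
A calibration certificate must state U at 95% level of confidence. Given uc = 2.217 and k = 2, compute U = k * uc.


U = k * uc
U = 2 * 2.217
U = 4.4340

4.4340


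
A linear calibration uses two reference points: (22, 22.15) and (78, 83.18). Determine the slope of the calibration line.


slope = (y2 - y1) / (x2 - x1)
= (83.18 - 22.15) / (78 - 22)
= 61.0300 / 56
= 1.0898

1.0898


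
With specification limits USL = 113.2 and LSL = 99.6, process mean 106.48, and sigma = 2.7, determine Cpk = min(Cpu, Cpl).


Cpu = (USL - mean) / (3*sigma) = (113.2 - 106.48) / (3*2.7) = 0.8296
Cpl = (mean - LSL) / (3*sigma) = (106.48 - 99.6) / (3*2.7) = 0.8494
Cpk = min(Cpu, Cpl) = 0.8296

0.8296


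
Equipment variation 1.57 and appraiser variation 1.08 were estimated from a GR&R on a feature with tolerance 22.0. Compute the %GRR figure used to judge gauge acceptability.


GRR = sqrt(EV^2 + AV^2) = sqrt(1.57^2 + 1.08^2) = 1.905597
%GRR = GRR / tol * 100 = 1.905597 / 22.0 * 100
%GRR = 8.6618

8.6618


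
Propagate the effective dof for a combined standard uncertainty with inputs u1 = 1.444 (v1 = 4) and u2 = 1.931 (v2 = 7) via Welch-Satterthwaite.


uc = sqrt(u1^2 + u2^2) = sqrt(1.444^2 + 1.931^2) = 2.4112024
v_eff = uc^4 / (u1^4/v1 + u2^4/v2)
= 2.4112024^4 / (1.444^4/4 + 1.931^4/7)
= 33.801398 / 3.073185
v_eff = 10.9988

10.9988


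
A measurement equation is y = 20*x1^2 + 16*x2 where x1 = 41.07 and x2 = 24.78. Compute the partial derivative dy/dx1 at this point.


y = 20*x1^2 + 16*x2
dy/dx1 = 2*20*x1
Evaluate at x1 = 41.07: c1 = 40 * 41.07
c1 = 1642.8000

1642.8000


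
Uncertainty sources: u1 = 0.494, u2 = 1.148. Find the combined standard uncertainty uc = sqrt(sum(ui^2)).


uc = sqrt(0.494^2 + 1.148^2)
uc = sqrt(1.56194)
uc = 1.2498

1.2498


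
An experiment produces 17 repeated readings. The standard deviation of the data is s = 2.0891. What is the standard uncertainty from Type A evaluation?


u_A = s / sqrt(n)
u_A = 2.0891 / sqrt(17)
u_A = 2.0891 / 4.1231056
u_A = 0.5067

0.5067


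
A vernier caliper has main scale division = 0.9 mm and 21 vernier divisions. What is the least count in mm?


LC = MSD / n_div
= 0.9 / 21
= 0.0429

0.0429


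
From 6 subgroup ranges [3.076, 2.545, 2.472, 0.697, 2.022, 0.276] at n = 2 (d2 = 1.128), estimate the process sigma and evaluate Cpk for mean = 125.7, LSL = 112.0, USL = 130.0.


R_bar = (3.076 + 2.545 + 2.472 + 0.697 + 2.022 + 0.276) / 6 = 1.848
sigma = R_bar / d2 = 1.848 / 1.128 = 1.6382979
Cp = (USL - LSL)/(6*sigma) = (130.0 - 112.0)/(6*1.6382979) = 1.8312
Cpu = (130.0 - 125.7)/(3*1.6382979) = 0.8749
Cpl = (125.7 - 112.0)/(3*1.6382979) = 2.7874
Cpk = min(Cpu, Cpl) = 0.8749

0.8749


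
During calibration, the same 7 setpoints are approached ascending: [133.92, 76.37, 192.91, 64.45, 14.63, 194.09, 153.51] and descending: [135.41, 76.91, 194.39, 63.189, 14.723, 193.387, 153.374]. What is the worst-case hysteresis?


|133.92 - 135.41| = 1.4900
|76.37 - 76.91| = 0.5400
|192.91 - 194.39| = 1.4800
|64.45 - 63.189| = 1.2610
|14.63 - 14.723| = 0.0930
|194.09 - 193.387| = 0.7030
|153.51 - 153.374| = 0.1360
hysteresis = max(diffs) = 1.4900

1.4900


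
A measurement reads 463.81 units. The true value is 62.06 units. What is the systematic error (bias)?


Systematic error = measured - true
= 463.81 - 62.06
= 401.7500

401.7500


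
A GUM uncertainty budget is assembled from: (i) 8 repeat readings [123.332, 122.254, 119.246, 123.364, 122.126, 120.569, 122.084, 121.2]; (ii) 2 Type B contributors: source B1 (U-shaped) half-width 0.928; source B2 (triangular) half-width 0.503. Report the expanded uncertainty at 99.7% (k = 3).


mean = (123.332 + 122.254 + 119.246 + 123.364 + 122.126 + 120.569 + 122.084 + 121.2) / 8 = 121.771875
s = sqrt(sum((x - mean)^2)/(n-1)) = 1.3927423
u_A = s / sqrt(n) = 1.3927423 / sqrt(8) = 0.49240876
u_B1 = 0.928 / sqrt(2) = 0.65619509
u_B2 = 0.503 / sqrt(6) = 0.20534889
uc = sqrt(0.49240876^2 + 0.65619509^2 + 0.20534889^2) = 0.84571068
U = k * uc = 3 * 0.84571068
U = 2.5371

2.5371


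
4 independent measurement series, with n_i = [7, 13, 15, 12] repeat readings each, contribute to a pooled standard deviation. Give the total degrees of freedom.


nu = sum_i (n_i - 1)
nu = ((7 - 1) + (13 - 1) + (15 - 1) + (12 - 1))
nu = 6 + 12 + 14 + 11
nu = 43

43


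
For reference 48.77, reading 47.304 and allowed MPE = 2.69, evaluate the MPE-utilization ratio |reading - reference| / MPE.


e = indication - reference = 47.304 - 48.77 = -1.4660
|e| = 1.4660
ratio = |e| / MPE = 1.4660 / 2.69
ratio = 0.5450

0.5450


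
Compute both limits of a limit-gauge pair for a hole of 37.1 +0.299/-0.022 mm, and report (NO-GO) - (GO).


GO = nominal - lower_tol (smallest hole = maximum material condition)
GO = 37.1 - 0.022 = 37.078
NO-GO = nominal + upper_tol (largest hole = least material condition)
NO-GO = 37.1 + 0.299 = 37.399
spread = NO-GO - GO = 37.399 - 37.078 = 0.3210

0.3210


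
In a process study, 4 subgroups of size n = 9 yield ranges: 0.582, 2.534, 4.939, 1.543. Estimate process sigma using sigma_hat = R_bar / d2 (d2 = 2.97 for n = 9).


R_bar = (0.582 + 2.534 + 4.939 + 1.543) / 4
R_bar = 9.598 / 4 = 2.3995
sigma_hat = R_bar / d2 = 2.3995 / 2.97 = 0.8079

0.8079


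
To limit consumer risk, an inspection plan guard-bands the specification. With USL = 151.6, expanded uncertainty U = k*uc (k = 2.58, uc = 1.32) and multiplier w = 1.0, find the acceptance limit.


U = k * uc = 2.58 * 1.32 = 3.4056
guard band g = w * U = 1.0 * 3.4056 = 3.4056
AL = USL - g = 151.6 - 3.4056
AL = 148.1944

148.1944


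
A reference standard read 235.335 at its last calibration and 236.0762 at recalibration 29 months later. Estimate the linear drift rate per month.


rate = (v2 - v1) / months
= (236.0762 - 235.335) / 29
= 0.7412 / 29
= 0.0256

0.0256


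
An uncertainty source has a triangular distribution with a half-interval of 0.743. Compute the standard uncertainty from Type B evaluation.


u_B = half_width / sqrt(6)
u_B = 0.743 / 2.4494897
u_B = 0.3033

0.3033


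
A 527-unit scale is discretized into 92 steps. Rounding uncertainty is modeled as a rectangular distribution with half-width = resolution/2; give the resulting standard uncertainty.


resolution = range / divisions
resolution = 527 / 92 = 5.7282609
u_res = resolution / (2*sqrt(3))
u_res = 5.7282609 / 3.4641016
u_res = 1.6536

1.6536


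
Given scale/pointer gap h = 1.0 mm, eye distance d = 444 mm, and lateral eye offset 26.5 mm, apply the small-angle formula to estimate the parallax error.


error = h * offset / d
= 1.0 * 26.5 / 444
= 0.0597

0.0597


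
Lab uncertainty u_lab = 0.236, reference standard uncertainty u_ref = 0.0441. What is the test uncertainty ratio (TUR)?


TUR = u_lab / u_ref
= 0.236 / 0.0441
= 5.3515

5.3515


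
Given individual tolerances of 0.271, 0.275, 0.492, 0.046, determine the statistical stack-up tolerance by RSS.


RSS = sqrt(0.271^2 + 0.275^2 + 0.492^2 + 0.046^2)
= sqrt(0.393246)
= 0.6271

0.6271


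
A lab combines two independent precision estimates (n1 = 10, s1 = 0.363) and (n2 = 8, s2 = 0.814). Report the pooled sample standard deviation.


s_p = sqrt(((n1-1)*s1^2 + (n2-1)*s2^2) / (n1+n2-2))
numerator = (10-1)*0.363^2 + (8-1)*0.814^2 = 1.185921 + 4.638172 = 5.824093
denominator = 10 + 8 - 2 = 16
s_p^2 = 5.824093 / 16 = 0.36400581
s_p = sqrt(0.36400581) = 0.6033

0.6033


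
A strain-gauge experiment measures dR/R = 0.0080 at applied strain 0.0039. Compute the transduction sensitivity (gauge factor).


GF = (dR/R) / epsilon
= 0.0080 / 0.0039
= 2.0513

2.0513


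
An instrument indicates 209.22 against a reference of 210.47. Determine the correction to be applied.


Correction = standard - reading
= 210.47 - 209.22
= 1.2500

1.2500


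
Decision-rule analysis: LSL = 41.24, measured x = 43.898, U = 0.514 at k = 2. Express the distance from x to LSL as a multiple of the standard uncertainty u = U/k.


u = U / k = 0.514 / 2 = 0.257
margin = |LSL - x| = |41.24 - 43.898| = 2.658
z = margin / u = 2.658 / 0.257
z = 10.3424

10.3424


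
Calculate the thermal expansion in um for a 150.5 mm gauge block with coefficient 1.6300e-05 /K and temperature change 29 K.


dL = L * alpha * dT
= 150.5 * 1.6300e-05 * 29
= 0.0711413 mm
dL_um = 0.0711413 * 1000 = 71.1413 um

71.1413


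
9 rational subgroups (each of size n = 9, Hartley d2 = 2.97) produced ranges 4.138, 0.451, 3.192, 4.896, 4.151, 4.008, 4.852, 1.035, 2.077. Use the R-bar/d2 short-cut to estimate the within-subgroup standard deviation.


R_bar = (4.138 + 0.451 + 3.192 + 4.896 + 4.151 + 4.008 + 4.852 + 1.035 + 2.077) / 9
R_bar = 28.8 / 9 = 3.2
sigma_hat = R_bar / d2 = 3.2 / 2.97 = 1.0774

1.0774


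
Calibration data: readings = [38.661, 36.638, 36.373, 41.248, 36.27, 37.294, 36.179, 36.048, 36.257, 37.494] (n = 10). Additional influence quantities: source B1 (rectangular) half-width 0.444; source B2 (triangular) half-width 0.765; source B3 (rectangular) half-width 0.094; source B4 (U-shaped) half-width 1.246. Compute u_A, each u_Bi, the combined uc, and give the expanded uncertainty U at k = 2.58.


mean = (38.661 + 36.638 + 36.373 + 41.248 + 36.27 + 37.294 + 36.179 + 36.048 + 36.257 + 37.494) / 10 = 37.2462
s = sqrt(sum((x - mean)^2)/(n-1)) = 1.6233785
u_A = s / sqrt(n) = 1.6233785 / sqrt(10) = 0.51335736
u_B1 = 0.444 / sqrt(3) = 0.25634352
u_B2 = 0.765 / sqrt(6) = 0.31230994
u_B3 = 0.094 / sqrt(3) = 0.054270925
u_B4 = 1.246 / sqrt(2) = 0.88105505
uc = sqrt(0.51335736^2 + 0.25634352^2 + 0.31230994^2 + 0.054270925^2 + 0.88105505^2) = 1.0981751
U = k * uc = 2.58 * 1.0981751
U = 2.8333

2.8333


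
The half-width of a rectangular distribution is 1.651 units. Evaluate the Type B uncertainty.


u_B = half_width / sqrt(3)
u_B = 1.651 / 1.7320508
u_B = 0.9532

0.9532


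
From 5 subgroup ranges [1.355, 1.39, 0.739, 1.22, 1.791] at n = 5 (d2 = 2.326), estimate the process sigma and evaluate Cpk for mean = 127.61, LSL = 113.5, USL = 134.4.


R_bar = (1.355 + 1.39 + 0.739 + 1.22 + 1.791) / 5 = 1.299
sigma = R_bar / d2 = 1.299 / 2.326 = 0.55846948
Cp = (USL - LSL)/(6*sigma) = (134.4 - 113.5)/(6*0.55846948) = 6.2373
Cpu = (134.4 - 127.61)/(3*0.55846948) = 4.0527
Cpl = (127.61 - 113.5)/(3*0.55846948) = 8.4218
Cpk = min(Cpu, Cpl) = 4.0527

4.0527


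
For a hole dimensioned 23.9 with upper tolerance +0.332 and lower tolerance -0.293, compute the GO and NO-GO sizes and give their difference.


GO = nominal - lower_tol (smallest hole = maximum material condition)
GO = 23.9 - 0.293 = 23.607
NO-GO = nominal + upper_tol (largest hole = least material condition)
NO-GO = 23.9 + 0.332 = 24.232
spread = NO-GO - GO = 24.232 - 23.607 = 0.6250

0.6250


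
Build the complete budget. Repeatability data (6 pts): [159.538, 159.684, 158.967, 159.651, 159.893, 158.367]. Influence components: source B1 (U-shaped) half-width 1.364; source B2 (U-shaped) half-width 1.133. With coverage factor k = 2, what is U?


mean = (159.538 + 159.684 + 158.967 + 159.651 + 159.893 + 158.367) / 6 = 159.35
s = sqrt(sum((x - mean)^2)/(n-1)) = 0.5736424
u_A = s / sqrt(n) = 0.5736424 / sqrt(6) = 0.23418853
u_B1 = 1.364 / sqrt(2) = 0.96449365
u_B2 = 1.133 / sqrt(2) = 0.80115198
uc = sqrt(0.23418853^2 + 0.96449365^2 + 0.80115198^2) = 1.2755143
U = k * uc = 2 * 1.2755143
U = 2.5510

2.5510


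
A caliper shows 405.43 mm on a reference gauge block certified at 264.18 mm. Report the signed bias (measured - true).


Systematic error = measured - true
= 405.43 - 264.18
= 141.2500

141.2500


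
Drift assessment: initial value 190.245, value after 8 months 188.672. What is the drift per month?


rate = (v2 - v1) / months
= (188.672 - 190.245) / 8
= -1.5730 / 8
= -0.1966

-0.1966
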